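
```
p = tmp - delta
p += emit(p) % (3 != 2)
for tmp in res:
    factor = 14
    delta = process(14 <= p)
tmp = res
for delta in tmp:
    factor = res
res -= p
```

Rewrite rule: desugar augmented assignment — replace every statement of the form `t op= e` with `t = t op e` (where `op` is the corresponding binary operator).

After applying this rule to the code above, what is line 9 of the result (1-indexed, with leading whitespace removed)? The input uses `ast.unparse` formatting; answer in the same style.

Transformed code:
p = tmp - delta
p = p + emit(p) % (3 != 2)
for tmp in res:
    factor = 14
    delta = process(14 <= p)
tmp = res
for delta in tmp:
    factor = res
res = res - p

res = res - p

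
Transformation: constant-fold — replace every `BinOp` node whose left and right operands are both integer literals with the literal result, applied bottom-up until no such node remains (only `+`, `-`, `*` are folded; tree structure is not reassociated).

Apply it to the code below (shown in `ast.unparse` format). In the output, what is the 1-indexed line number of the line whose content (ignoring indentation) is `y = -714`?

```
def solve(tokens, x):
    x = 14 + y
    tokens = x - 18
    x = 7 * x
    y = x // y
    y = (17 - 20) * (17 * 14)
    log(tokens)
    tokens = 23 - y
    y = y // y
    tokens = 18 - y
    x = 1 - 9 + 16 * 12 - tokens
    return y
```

Transformed code:
def solve(tokens, x):
    x = 14 + y
    tokens = x - 18
    x = 7 * x
    y = x // y
    y = -714
    log(tokens)
    tokens = 23 - y
    y = y // y
    tokens = 18 - y
    x = 184 - tokens
    return y

6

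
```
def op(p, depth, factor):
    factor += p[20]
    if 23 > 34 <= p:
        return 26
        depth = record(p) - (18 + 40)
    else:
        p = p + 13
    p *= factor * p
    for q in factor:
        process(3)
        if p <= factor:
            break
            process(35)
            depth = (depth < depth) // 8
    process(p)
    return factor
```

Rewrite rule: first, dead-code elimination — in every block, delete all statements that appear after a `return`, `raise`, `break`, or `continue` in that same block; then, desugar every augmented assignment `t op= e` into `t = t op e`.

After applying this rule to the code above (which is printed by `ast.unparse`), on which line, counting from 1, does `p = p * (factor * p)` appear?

Transformed code:
def op(p, depth, factor):
    factor = factor + p[20]
    if 23 > 34 <= p:
        return 26
    else:
        p = p + 13
    p = p * (factor * p)
    for q in factor:
        process(3)
        if p <= factor:
            break
    process(p)
    return factor

7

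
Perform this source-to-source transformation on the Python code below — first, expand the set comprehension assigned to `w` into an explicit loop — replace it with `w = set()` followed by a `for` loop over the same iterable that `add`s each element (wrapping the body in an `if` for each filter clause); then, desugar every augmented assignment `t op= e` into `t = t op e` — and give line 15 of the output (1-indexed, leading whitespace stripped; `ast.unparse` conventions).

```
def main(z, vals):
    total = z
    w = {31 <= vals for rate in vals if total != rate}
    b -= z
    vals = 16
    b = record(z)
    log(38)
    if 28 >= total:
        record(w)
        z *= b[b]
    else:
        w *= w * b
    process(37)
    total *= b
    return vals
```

w = w * (w * b)

Transformed code:
def main(z, vals):
    total = z
    w = set()
    for rate in vals:
        if total != rate:
            w.add(31 <= vals)
    b = b - z
    vals = 16
    b = record(z)
    log(38)
    if 28 >= total:
        record(w)
        z = z * b[b]
    else:
        w = w * (w * b)
    process(37)
    total = total * b
    return vals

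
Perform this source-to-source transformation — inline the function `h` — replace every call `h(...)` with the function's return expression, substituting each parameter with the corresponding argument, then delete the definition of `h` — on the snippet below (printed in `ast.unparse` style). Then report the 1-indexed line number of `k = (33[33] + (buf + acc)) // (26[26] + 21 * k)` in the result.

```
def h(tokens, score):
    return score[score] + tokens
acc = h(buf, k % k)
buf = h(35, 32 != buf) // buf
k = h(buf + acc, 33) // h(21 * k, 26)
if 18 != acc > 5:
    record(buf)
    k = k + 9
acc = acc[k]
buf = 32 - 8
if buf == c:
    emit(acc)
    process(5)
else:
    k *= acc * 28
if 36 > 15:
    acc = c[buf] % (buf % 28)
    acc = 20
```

3

Transformed code:
acc = (k % k)[k % k] + buf
buf = ((32 != buf)[32 != buf] + 35) // buf
k = (33[33] + (buf + acc)) // (26[26] + 21 * k)
if 18 != acc > 5:
    record(buf)
    k = k + 9
acc = acc[k]
buf = 32 - 8
if buf == c:
    emit(acc)
    process(5)
else:
    k *= acc * 28
if 36 > 15:
    acc = c[buf] % (buf % 28)
    acc = 20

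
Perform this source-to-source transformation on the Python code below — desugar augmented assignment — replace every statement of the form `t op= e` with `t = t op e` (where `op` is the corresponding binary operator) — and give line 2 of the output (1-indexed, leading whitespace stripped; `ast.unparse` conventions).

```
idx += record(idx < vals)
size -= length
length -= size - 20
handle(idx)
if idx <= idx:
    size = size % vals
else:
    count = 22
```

Transformed code:
idx = idx + record(idx < vals)
size = size - length
length = length - (size - 20)
handle(idx)
if idx <= idx:
    size = size % vals
else:
    count = 22

size = size - length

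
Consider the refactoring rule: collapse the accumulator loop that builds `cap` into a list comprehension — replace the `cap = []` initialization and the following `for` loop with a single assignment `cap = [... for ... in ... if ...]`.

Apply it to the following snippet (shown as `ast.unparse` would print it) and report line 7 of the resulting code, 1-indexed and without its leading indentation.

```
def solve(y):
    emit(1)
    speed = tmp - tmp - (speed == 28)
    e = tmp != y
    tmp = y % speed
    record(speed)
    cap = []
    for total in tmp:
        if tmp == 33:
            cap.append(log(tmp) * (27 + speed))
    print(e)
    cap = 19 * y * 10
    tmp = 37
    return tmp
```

cap = [log(tmp) * (27 + speed) for total in tmp if tmp == 33]

Transformed code:
def solve(y):
    emit(1)
    speed = tmp - tmp - (speed == 28)
    e = tmp != y
    tmp = y % speed
    record(speed)
    cap = [log(tmp) * (27 + speed) for total in tmp if tmp == 33]
    print(e)
    cap = 19 * y * 10
    tmp = 37
    return tmp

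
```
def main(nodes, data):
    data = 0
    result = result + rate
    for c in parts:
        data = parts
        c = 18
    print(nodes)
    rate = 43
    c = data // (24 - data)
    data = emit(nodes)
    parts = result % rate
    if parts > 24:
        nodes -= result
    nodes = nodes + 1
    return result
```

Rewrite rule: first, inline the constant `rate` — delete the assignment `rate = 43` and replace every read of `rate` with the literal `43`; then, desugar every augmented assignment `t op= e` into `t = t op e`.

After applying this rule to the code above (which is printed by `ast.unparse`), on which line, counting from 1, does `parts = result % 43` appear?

Transformed code:
def main(nodes, data):
    data = 0
    result = result + 43
    for c in parts:
        data = parts
        c = 18
    print(nodes)
    c = data // (24 - data)
    data = emit(nodes)
    parts = result % 43
    if parts > 24:
        nodes = nodes - result
    nodes = nodes + 1
    return result

10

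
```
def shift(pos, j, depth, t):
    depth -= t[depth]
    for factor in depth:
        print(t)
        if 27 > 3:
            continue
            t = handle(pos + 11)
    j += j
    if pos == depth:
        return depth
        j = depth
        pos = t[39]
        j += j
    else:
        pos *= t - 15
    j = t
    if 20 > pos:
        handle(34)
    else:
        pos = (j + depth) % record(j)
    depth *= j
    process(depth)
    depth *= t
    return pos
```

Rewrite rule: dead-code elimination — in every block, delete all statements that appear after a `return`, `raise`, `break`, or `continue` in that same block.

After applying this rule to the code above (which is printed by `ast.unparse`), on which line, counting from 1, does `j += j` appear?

7

Transformed code:
def shift(pos, j, depth, t):
    depth -= t[depth]
    for factor in depth:
        print(t)
        if 27 > 3:
            continue
    j += j
    if pos == depth:
        return depth
    else:
        pos *= t - 15
    j = t
    if 20 > pos:
        handle(34)
    else:
        pos = (j + depth) % record(j)
    depth *= j
    process(depth)
    depth *= t
    return pos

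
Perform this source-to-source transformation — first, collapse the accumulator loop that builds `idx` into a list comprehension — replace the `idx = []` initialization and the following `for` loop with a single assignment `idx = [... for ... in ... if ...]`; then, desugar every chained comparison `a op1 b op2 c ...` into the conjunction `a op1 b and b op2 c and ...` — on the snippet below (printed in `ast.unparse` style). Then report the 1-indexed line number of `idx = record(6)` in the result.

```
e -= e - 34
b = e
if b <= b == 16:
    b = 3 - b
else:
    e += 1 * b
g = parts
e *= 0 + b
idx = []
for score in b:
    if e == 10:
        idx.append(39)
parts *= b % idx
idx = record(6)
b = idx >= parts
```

Transformed code:
e -= e - 34
b = e
if b <= b and b == 16:
    b = 3 - b
else:
    e += 1 * b
g = parts
e *= 0 + b
idx = [39 for score in b if e == 10]
parts *= b % idx
idx = record(6)
b = idx >= parts

11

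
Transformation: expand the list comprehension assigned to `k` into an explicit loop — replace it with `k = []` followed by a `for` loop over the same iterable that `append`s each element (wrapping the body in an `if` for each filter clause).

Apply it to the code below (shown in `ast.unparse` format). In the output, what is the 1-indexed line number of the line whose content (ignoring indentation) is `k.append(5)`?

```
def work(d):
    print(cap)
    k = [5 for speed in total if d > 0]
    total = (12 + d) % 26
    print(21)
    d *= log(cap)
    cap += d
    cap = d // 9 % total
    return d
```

Transformed code:
def work(d):
    print(cap)
    k = []
    for speed in total:
        if d > 0:
            k.append(5)
    total = (12 + d) % 26
    print(21)
    d *= log(cap)
    cap += d
    cap = d // 9 % total
    return d

6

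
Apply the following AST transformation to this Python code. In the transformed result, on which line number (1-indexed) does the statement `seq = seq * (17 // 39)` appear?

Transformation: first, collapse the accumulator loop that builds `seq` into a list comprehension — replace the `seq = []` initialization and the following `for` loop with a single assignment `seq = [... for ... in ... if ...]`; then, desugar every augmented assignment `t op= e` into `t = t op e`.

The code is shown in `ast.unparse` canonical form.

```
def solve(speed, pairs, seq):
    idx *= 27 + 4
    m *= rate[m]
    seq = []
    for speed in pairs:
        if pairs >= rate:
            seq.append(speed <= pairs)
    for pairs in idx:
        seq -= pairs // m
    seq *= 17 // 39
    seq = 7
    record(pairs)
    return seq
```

7

Transformed code:
def solve(speed, pairs, seq):
    idx = idx * (27 + 4)
    m = m * rate[m]
    seq = [speed <= pairs for speed in pairs if pairs >= rate]
    for pairs in idx:
        seq = seq - pairs // m
    seq = seq * (17 // 39)
    seq = 7
    record(pairs)
    return seq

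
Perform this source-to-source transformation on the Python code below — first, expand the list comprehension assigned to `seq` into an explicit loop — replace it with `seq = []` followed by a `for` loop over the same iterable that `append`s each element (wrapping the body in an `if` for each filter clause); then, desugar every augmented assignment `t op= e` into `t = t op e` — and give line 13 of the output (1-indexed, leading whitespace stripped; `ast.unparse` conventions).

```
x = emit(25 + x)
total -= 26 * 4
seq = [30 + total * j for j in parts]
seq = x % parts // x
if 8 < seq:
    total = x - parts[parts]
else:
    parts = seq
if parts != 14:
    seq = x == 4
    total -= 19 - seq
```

total = total - (19 - seq)

Transformed code:
x = emit(25 + x)
total = total - 26 * 4
seq = []
for j in parts:
    seq.append(30 + total * j)
seq = x % parts // x
if 8 < seq:
    total = x - parts[parts]
else:
    parts = seq
if parts != 14:
    seq = x == 4
    total = total - (19 - seq)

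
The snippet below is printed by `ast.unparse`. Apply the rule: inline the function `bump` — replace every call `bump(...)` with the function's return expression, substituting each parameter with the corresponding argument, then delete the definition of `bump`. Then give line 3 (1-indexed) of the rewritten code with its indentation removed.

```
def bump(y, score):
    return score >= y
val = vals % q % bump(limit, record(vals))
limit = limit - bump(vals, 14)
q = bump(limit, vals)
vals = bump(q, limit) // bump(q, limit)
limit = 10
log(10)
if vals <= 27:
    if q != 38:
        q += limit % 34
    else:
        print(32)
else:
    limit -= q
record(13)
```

Transformed code:
val = vals % q % (record(vals) >= limit)
limit = limit - (14 >= vals)
q = vals >= limit
vals = (limit >= q) // (limit >= q)
limit = 10
log(10)
if vals <= 27:
    if q != 38:
        q += limit % 34
    else:
        print(32)
else:
    limit -= q
record(13)

q = vals >= limit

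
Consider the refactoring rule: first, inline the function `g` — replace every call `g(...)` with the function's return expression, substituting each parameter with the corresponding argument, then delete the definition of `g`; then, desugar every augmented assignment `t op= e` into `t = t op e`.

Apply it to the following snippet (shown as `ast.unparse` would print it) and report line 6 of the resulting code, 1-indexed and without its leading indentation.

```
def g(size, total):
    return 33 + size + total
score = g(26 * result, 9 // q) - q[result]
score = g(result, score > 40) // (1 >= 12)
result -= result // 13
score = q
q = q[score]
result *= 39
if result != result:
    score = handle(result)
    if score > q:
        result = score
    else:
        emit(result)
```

result = result * 39

Transformed code:
score = 33 + 26 * result + 9 // q - q[result]
score = (33 + result + (score > 40)) // (1 >= 12)
result = result - result // 13
score = q
q = q[score]
result = result * 39
if result != result:
    score = handle(result)
    if score > q:
        result = score
    else:
        emit(result)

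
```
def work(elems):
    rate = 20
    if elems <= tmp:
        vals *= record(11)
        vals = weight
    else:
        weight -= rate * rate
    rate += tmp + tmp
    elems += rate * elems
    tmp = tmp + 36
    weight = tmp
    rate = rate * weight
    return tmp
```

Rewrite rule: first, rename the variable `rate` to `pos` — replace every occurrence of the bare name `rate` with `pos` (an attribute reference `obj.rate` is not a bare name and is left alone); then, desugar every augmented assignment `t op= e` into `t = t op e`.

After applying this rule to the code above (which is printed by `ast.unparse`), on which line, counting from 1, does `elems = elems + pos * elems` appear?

Transformed code:
def work(elems):
    pos = 20
    if elems <= tmp:
        vals = vals * record(11)
        vals = weight
    else:
        weight = weight - pos * pos
    pos = pos + (tmp + tmp)
    elems = elems + pos * elems
    tmp = tmp + 36
    weight = tmp
    pos = pos * weight
    return tmp

9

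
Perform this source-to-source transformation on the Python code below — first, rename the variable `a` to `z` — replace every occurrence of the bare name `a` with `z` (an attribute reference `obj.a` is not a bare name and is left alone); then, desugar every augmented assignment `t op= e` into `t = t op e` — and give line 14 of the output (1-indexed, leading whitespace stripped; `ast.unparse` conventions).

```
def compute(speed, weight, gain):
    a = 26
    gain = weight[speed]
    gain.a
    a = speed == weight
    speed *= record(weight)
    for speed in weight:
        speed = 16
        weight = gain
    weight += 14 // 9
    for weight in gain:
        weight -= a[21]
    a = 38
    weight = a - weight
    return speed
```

Transformed code:
def compute(speed, weight, gain):
    z = 26
    gain = weight[speed]
    gain.a
    z = speed == weight
    speed = speed * record(weight)
    for speed in weight:
        speed = 16
        weight = gain
    weight = weight + 14 // 9
    for weight in gain:
        weight = weight - z[21]
    z = 38
    weight = z - weight
    return speed

weight = z - weight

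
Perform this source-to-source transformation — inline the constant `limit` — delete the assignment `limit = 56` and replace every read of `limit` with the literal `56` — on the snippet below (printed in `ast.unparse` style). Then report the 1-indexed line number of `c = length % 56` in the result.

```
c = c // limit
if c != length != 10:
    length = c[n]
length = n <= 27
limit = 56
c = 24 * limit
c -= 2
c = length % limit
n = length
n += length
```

Transformed code:
c = c // 56
if c != length != 10:
    length = c[n]
length = n <= 27
c = 24 * 56
c -= 2
c = length % 56
n = length
n += length

7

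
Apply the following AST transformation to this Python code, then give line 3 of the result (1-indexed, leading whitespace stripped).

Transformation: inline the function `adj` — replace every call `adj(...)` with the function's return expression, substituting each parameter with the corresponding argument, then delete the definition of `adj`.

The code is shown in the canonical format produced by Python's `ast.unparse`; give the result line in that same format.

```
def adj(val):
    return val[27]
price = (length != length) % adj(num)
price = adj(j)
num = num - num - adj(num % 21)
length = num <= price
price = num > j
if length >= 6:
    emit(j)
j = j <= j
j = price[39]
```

num = num - num - (num % 21)[27]

Transformed code:
price = (length != length) % num[27]
price = j[27]
num = num - num - (num % 21)[27]
length = num <= price
price = num > j
if length >= 6:
    emit(j)
j = j <= j
j = price[39]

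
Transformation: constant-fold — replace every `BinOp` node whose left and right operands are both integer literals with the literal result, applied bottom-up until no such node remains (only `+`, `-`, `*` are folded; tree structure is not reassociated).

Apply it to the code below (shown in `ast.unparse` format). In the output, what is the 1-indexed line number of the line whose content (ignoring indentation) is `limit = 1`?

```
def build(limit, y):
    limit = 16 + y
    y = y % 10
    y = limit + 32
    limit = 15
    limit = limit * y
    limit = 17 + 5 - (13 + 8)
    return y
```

Transformed code:
def build(limit, y):
    limit = 16 + y
    y = y % 10
    y = limit + 32
    limit = 15
    limit = limit * y
    limit = 1
    return y

7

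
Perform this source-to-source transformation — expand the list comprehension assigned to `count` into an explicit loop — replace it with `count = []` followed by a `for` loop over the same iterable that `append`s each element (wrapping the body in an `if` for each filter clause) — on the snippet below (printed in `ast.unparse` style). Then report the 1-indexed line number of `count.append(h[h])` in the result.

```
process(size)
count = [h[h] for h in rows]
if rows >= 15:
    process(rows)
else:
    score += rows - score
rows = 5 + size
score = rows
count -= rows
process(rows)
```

4

Transformed code:
process(size)
count = []
for h in rows:
    count.append(h[h])
if rows >= 15:
    process(rows)
else:
    score += rows - score
rows = 5 + size
score = rows
count -= rows
process(rows)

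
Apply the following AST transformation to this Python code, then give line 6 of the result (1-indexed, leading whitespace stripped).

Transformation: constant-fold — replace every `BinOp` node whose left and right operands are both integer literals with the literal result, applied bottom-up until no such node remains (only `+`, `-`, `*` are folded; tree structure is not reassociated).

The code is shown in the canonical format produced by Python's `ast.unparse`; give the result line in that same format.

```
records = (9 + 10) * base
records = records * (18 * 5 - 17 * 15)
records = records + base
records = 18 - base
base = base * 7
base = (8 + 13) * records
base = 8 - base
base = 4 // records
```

Transformed code:
records = 19 * base
records = records * -165
records = records + base
records = 18 - base
base = base * 7
base = 21 * records
base = 8 - base
base = 4 // records

base = 21 * records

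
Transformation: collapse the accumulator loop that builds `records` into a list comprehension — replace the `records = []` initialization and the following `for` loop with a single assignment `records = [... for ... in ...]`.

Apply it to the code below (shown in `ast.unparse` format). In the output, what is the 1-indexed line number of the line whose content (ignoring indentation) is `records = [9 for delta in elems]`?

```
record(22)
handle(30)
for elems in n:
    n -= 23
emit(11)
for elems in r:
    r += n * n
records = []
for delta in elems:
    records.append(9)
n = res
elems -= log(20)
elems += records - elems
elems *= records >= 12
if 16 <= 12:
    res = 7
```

Transformed code:
record(22)
handle(30)
for elems in n:
    n -= 23
emit(11)
for elems in r:
    r += n * n
records = [9 for delta in elems]
n = res
elems -= log(20)
elems += records - elems
elems *= records >= 12
if 16 <= 12:
    res = 7

8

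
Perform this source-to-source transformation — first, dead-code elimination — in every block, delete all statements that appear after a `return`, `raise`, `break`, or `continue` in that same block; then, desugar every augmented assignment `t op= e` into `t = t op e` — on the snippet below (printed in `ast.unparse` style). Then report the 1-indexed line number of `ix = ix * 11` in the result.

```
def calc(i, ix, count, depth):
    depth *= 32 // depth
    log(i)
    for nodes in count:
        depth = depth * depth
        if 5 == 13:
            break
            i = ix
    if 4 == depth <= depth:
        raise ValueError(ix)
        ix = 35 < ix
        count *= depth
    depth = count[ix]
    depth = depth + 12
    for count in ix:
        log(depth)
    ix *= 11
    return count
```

Transformed code:
def calc(i, ix, count, depth):
    depth = depth * (32 // depth)
    log(i)
    for nodes in count:
        depth = depth * depth
        if 5 == 13:
            break
    if 4 == depth <= depth:
        raise ValueError(ix)
    depth = count[ix]
    depth = depth + 12
    for count in ix:
        log(depth)
    ix = ix * 11
    return count

14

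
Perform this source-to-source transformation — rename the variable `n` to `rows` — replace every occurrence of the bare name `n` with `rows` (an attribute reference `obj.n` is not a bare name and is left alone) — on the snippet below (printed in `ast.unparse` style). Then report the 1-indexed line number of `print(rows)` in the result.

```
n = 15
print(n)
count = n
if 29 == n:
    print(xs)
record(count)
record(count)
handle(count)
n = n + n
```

2

Transformed code:
rows = 15
print(rows)
count = rows
if 29 == rows:
    print(xs)
record(count)
record(count)
handle(count)
rows = rows + rows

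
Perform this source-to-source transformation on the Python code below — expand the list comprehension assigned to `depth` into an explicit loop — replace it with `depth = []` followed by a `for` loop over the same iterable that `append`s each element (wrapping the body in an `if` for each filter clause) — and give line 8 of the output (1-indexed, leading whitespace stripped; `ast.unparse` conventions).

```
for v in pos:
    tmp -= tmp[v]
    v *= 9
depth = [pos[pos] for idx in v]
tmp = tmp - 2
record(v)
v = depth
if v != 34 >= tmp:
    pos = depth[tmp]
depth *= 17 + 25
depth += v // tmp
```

record(v)

Transformed code:
for v in pos:
    tmp -= tmp[v]
    v *= 9
depth = []
for idx in v:
    depth.append(pos[pos])
tmp = tmp - 2
record(v)
v = depth
if v != 34 >= tmp:
    pos = depth[tmp]
depth *= 17 + 25
depth += v // tmp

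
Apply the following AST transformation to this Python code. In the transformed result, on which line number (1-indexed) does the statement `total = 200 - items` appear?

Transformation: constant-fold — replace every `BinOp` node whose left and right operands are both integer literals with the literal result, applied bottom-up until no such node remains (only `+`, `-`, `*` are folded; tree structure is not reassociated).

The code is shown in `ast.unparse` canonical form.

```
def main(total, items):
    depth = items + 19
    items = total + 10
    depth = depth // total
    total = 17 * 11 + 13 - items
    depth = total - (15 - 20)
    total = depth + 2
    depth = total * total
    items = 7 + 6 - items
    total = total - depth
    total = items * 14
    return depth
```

Transformed code:
def main(total, items):
    depth = items + 19
    items = total + 10
    depth = depth // total
    total = 200 - items
    depth = total - -5
    total = depth + 2
    depth = total * total
    items = 13 - items
    total = total - depth
    total = items * 14
    return depth

5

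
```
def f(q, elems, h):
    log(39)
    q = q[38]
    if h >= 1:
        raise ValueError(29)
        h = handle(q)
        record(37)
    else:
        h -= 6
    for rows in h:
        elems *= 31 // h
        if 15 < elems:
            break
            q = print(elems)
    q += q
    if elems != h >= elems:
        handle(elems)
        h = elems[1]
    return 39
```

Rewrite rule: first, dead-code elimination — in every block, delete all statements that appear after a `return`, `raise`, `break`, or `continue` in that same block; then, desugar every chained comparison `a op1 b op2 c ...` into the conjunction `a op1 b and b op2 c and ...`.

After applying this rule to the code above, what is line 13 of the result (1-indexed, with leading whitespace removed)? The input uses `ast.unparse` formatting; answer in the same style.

Transformed code:
def f(q, elems, h):
    log(39)
    q = q[38]
    if h >= 1:
        raise ValueError(29)
    else:
        h -= 6
    for rows in h:
        elems *= 31 // h
        if 15 < elems:
            break
    q += q
    if elems != h and h >= elems:
        handle(elems)
        h = elems[1]
    return 39

if elems != h and h >= elems:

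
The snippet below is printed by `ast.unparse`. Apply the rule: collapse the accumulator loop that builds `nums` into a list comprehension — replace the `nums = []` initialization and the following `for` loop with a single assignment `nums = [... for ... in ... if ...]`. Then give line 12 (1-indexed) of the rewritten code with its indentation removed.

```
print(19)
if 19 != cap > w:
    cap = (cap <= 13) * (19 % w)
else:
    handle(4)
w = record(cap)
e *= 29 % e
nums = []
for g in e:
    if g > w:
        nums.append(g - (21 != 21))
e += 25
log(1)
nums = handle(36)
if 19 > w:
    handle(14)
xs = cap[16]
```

if 19 > w:

Transformed code:
print(19)
if 19 != cap > w:
    cap = (cap <= 13) * (19 % w)
else:
    handle(4)
w = record(cap)
e *= 29 % e
nums = [g - (21 != 21) for g in e if g > w]
e += 25
log(1)
nums = handle(36)
if 19 > w:
    handle(14)
xs = cap[16]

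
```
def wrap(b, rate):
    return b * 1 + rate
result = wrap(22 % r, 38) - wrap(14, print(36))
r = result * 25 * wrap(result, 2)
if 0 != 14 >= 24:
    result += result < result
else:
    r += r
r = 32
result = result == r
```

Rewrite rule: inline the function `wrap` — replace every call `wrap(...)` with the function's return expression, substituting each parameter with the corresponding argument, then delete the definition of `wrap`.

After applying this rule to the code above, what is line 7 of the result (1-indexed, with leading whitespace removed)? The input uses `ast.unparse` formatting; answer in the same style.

Transformed code:
result = 22 % r * 1 + 38 - (14 * 1 + print(36))
r = result * 25 * (result * 1 + 2)
if 0 != 14 >= 24:
    result += result < result
else:
    r += r
r = 32
result = result == r

r = 32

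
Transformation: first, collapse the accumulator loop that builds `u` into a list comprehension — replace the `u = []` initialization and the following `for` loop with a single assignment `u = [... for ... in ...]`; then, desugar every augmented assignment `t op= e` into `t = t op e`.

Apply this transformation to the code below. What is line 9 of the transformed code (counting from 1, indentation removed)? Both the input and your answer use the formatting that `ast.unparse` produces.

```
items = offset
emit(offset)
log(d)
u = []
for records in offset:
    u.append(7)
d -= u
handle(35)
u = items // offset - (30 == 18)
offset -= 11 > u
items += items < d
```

Transformed code:
items = offset
emit(offset)
log(d)
u = [7 for records in offset]
d = d - u
handle(35)
u = items // offset - (30 == 18)
offset = offset - (11 > u)
items = items + (items < d)

items = items + (items < d)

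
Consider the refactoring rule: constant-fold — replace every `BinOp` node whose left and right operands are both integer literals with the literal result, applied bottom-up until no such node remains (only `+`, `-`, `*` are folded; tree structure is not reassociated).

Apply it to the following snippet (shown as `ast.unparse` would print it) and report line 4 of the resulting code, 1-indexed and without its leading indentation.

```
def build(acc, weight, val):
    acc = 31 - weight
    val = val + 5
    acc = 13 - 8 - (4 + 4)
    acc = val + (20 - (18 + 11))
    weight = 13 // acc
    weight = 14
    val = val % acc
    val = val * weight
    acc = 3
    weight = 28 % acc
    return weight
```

Transformed code:
def build(acc, weight, val):
    acc = 31 - weight
    val = val + 5
    acc = -3
    acc = val + -9
    weight = 13 // acc
    weight = 14
    val = val % acc
    val = val * weight
    acc = 3
    weight = 28 % acc
    return weight

acc = -3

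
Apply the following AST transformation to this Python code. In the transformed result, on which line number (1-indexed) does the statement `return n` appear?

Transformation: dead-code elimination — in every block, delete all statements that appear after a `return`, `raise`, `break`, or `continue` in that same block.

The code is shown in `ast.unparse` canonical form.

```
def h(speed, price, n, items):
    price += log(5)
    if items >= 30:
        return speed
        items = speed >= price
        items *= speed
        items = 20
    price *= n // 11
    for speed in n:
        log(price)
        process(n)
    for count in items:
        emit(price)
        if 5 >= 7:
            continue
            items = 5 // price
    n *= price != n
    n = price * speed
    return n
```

15

Transformed code:
def h(speed, price, n, items):
    price += log(5)
    if items >= 30:
        return speed
    price *= n // 11
    for speed in n:
        log(price)
        process(n)
    for count in items:
        emit(price)
        if 5 >= 7:
            continue
    n *= price != n
    n = price * speed
    return n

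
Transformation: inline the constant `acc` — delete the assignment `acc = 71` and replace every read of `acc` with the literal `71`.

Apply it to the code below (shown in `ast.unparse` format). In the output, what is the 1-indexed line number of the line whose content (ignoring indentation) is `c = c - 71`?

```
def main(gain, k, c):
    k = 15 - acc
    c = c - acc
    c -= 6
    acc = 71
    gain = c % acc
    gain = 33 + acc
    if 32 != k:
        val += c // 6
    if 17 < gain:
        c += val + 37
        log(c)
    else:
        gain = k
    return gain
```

3

Transformed code:
def main(gain, k, c):
    k = 15 - 71
    c = c - 71
    c -= 6
    gain = c % 71
    gain = 33 + 71
    if 32 != k:
        val += c // 6
    if 17 < gain:
        c += val + 37
        log(c)
    else:
        gain = k
    return gain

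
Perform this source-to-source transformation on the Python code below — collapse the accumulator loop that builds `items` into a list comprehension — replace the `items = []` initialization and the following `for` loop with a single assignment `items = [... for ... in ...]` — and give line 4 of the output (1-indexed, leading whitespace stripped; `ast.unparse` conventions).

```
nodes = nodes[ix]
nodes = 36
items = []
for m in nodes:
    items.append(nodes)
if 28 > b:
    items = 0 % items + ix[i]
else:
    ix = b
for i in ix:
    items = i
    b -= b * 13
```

Transformed code:
nodes = nodes[ix]
nodes = 36
items = [nodes for m in nodes]
if 28 > b:
    items = 0 % items + ix[i]
else:
    ix = b
for i in ix:
    items = i
    b -= b * 13

if 28 > b:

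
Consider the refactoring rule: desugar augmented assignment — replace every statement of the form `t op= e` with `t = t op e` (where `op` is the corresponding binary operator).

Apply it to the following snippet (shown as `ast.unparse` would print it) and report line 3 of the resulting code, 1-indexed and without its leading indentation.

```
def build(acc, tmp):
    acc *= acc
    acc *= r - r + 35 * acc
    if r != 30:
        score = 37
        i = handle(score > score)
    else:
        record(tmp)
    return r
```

Transformed code:
def build(acc, tmp):
    acc = acc * acc
    acc = acc * (r - r + 35 * acc)
    if r != 30:
        score = 37
        i = handle(score > score)
    else:
        record(tmp)
    return r

acc = acc * (r - r + 35 * acc)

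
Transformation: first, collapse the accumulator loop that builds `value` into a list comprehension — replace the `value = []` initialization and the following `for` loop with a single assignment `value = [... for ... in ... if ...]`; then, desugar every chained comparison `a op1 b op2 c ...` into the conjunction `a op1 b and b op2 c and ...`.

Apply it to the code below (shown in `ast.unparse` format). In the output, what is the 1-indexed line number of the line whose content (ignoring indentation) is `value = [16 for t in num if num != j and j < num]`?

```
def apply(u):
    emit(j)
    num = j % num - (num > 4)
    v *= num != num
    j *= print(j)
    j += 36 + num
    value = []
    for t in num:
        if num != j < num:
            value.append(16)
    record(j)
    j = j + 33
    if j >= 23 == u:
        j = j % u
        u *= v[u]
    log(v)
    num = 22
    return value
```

Transformed code:
def apply(u):
    emit(j)
    num = j % num - (num > 4)
    v *= num != num
    j *= print(j)
    j += 36 + num
    value = [16 for t in num if num != j and j < num]
    record(j)
    j = j + 33
    if j >= 23 and 23 == u:
        j = j % u
        u *= v[u]
    log(v)
    num = 22
    return value

7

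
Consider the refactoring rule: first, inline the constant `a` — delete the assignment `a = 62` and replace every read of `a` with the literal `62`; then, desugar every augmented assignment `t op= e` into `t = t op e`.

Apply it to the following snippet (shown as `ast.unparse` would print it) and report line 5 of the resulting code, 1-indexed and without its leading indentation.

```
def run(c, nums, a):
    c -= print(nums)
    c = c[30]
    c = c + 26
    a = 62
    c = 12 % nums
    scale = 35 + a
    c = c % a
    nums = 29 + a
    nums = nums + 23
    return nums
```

c = 12 % nums

Transformed code:
def run(c, nums, a):
    c = c - print(nums)
    c = c[30]
    c = c + 26
    c = 12 % nums
    scale = 35 + 62
    c = c % 62
    nums = 29 + 62
    nums = nums + 23
    return nums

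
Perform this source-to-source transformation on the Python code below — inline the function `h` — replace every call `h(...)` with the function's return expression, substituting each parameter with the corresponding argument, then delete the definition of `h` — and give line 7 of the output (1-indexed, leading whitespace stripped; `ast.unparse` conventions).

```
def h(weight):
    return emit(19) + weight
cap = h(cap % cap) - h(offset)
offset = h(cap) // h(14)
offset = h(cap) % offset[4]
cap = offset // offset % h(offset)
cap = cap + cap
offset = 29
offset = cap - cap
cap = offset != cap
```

Transformed code:
cap = emit(19) + cap % cap - (emit(19) + offset)
offset = (emit(19) + cap) // (emit(19) + 14)
offset = (emit(19) + cap) % offset[4]
cap = offset // offset % (emit(19) + offset)
cap = cap + cap
offset = 29
offset = cap - cap
cap = offset != cap

offset = cap - cap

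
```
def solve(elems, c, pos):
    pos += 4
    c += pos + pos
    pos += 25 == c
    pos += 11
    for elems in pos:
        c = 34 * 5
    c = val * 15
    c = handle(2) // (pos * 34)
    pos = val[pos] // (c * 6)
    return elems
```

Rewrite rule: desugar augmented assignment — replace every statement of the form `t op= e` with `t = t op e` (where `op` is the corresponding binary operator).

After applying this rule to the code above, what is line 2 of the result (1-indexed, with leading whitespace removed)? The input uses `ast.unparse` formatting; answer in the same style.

Transformed code:
def solve(elems, c, pos):
    pos = pos + 4
    c = c + (pos + pos)
    pos = pos + (25 == c)
    pos = pos + 11
    for elems in pos:
        c = 34 * 5
    c = val * 15
    c = handle(2) // (pos * 34)
    pos = val[pos] // (c * 6)
    return elems

pos = pos + 4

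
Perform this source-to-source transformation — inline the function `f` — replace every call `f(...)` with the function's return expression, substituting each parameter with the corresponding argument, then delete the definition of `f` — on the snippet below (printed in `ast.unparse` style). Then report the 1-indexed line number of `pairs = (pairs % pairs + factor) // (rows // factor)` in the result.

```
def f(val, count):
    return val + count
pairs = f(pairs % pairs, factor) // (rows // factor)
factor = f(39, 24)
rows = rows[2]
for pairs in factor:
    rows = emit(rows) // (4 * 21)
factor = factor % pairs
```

1

Transformed code:
pairs = (pairs % pairs + factor) // (rows // factor)
factor = 39 + 24
rows = rows[2]
for pairs in factor:
    rows = emit(rows) // (4 * 21)
factor = factor % pairs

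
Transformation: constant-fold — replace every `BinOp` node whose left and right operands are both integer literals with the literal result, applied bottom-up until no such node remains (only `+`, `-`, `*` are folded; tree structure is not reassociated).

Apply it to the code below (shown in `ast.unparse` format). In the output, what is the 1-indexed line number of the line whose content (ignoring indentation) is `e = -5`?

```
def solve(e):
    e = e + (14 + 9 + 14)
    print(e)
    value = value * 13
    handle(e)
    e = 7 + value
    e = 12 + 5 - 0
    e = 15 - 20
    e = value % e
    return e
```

Transformed code:
def solve(e):
    e = e + 37
    print(e)
    value = value * 13
    handle(e)
    e = 7 + value
    e = 17
    e = -5
    e = value % e
    return e

8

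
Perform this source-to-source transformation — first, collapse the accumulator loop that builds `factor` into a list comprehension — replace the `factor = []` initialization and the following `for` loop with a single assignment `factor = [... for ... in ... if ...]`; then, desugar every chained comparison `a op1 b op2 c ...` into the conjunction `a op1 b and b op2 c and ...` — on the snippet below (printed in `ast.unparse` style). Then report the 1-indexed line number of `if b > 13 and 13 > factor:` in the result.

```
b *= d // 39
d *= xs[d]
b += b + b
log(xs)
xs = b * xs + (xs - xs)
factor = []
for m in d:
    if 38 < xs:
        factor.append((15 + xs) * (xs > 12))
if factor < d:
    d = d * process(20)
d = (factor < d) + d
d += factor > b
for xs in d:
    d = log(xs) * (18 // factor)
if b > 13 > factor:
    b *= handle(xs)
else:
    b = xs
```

13

Transformed code:
b *= d // 39
d *= xs[d]
b += b + b
log(xs)
xs = b * xs + (xs - xs)
factor = [(15 + xs) * (xs > 12) for m in d if 38 < xs]
if factor < d:
    d = d * process(20)
d = (factor < d) + d
d += factor > b
for xs in d:
    d = log(xs) * (18 // factor)
if b > 13 and 13 > factor:
    b *= handle(xs)
else:
    b = xs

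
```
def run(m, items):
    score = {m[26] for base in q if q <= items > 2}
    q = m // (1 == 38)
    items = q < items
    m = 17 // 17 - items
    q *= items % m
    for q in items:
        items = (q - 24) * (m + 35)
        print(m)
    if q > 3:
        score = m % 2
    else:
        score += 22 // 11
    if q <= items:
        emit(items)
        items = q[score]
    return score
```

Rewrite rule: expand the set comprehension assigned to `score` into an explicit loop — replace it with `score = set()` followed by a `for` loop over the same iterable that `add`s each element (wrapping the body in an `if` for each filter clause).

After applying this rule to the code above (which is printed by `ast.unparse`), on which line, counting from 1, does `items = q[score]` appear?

19

Transformed code:
def run(m, items):
    score = set()
    for base in q:
        if q <= items > 2:
            score.add(m[26])
    q = m // (1 == 38)
    items = q < items
    m = 17 // 17 - items
    q *= items % m
    for q in items:
        items = (q - 24) * (m + 35)
        print(m)
    if q > 3:
        score = m % 2
    else:
        score += 22 // 11
    if q <= items:
        emit(items)
        items = q[score]
    return score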